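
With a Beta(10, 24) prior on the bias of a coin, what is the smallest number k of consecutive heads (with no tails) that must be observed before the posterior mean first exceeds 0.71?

After k heads and 0 tails the posterior is Beta(10+k, 24), with mean (10+k)/(10+24+k).
Set (10+k)/(34+k) > 0.71 and solve: k > (0.71·34 − 10)/(1 − 0.71) = 48.759.
The smallest integer exceeding 48.759 is 49.

k = 49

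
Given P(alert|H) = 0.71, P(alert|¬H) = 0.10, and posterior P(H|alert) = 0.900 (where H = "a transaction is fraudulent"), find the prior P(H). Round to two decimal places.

Bayes' rule in odds form gives O(H|E) = O(H)·[P(E|H)/P(E|¬H)], hence O(H) = O(H|E)/LR.
Posterior odds = 0.900/(1−0.900) = 9.0000. LR = 0.71/0.10 = 7.1000.
Prior odds = 9.0000/7.1000 = 1.2676, so P(H) = 1.2676/(1+1.2676) ≈ 0.56.

P(H) = 0.56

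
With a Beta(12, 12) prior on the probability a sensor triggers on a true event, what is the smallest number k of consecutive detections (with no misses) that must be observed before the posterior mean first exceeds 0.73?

k = 21

After k detections and 0 misses the posterior is Beta(12+k, 12), with mean (12+k)/(12+12+k).
Set (12+k)/(24+k) > 0.73 and solve: k > (0.73·24 − 12)/(1 − 0.73) = 20.444.
The smallest integer exceeding 20.444 is 21, and checking k=21: (33)/(45) = 0.7333 > 0.73.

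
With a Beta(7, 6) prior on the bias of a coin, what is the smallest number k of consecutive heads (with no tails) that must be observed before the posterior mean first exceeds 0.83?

k = 23

After k heads and 0 tails the posterior is Beta(7+k, 6), with mean (7+k)/(7+6+k).
Set (7+k)/(13+k) > 0.83 and solve: k > (0.83·13 − 7)/(1 − 0.83) = 22.294.
The smallest integer exceeding 22.294 is 23.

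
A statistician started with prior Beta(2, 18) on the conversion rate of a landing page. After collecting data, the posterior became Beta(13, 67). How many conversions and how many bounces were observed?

Beta is conjugate to the binomial likelihood: posterior = Beta(α+s, β+f).
So s = 13 − 2 = 11 and f = 67 − 18 = 49.

11 conversions and 49 bounces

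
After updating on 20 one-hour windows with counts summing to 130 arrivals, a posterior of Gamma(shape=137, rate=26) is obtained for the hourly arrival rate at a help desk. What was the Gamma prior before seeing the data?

Gamma–Poisson conjugacy: posterior shape = α + Σxᵢ, posterior rate = β + n.
So α = 137 − 130 = 7 and β = 26 − 20 = 6.

Gamma(shape=7, rate=6)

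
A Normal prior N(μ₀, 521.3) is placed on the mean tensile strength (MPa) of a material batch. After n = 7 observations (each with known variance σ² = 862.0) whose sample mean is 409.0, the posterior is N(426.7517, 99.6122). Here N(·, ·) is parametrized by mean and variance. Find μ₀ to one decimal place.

μ₀ = 501.9

With known observation variance, the Normal–Normal posterior has precision τ_n = τ₀ + n/σ² and mean μ_n = (τ₀μ₀ + (n/σ²)x̄)/τ_n.
Here τ₀ = 1/521.3 = 0.001918 and τ_data = 7/862.0 = 0.008121, so τ_n = 0.010039.
Rearranging for μ₀: μ₀ = (μ_n·τ_n − τ_data·x̄)/τ₀ = (426.7517·0.010039 − 0.008121·409.0) / 0.001918 = 0.962671/0.001918 ≈ 501.9.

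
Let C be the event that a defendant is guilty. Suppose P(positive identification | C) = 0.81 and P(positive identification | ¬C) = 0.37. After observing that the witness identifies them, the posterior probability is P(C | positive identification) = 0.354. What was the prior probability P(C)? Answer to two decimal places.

In odds form, posterior odds = prior odds × likelihood ratio, so prior odds = posterior odds ÷ LR.
Posterior odds = 0.354/(1−0.354) = 0.5480. LR = 0.81/0.37 = 2.1892.
Prior odds = 0.5480/2.1892 = 0.2503, so P(C) = 0.2503/(1+0.2503) ≈ 0.20.

P(C) = 0.20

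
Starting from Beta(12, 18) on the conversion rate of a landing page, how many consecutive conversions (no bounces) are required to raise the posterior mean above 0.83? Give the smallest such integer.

k = 76

After k conversions and 0 bounces the posterior is Beta(12+k, 18), with mean (12+k)/(12+18+k).
Set (12+k)/(30+k) > 0.83 and solve: k > (0.83·30 − 12)/(1 − 0.83) = 75.882.
The smallest integer exceeding 75.882 is 76, and checking k=76: (88)/(106) = 0.8302 > 0.83.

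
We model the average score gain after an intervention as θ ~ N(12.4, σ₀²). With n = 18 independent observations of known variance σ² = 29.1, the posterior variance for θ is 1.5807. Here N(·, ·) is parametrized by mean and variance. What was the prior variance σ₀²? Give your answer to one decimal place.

σ₀² = 71.1

Posterior precision equals prior precision plus data precision: 1/σ_n² = 1/σ₀² + n/σ².
So 1/σ₀² = 1/1.5807 − 18/29.1 = 0.632631 − 0.618557 = 0.014074.
Hence σ₀² = 1/0.014074 ≈ 71.1.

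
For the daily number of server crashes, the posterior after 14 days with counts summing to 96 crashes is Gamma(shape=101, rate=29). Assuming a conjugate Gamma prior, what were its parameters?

Gamma–Poisson conjugacy: posterior shape = α + Σxᵢ, posterior rate = β + n.
So α = 101 − 96 = 5 and β = 29 − 14 = 15.

Gamma(shape=5, rate=15)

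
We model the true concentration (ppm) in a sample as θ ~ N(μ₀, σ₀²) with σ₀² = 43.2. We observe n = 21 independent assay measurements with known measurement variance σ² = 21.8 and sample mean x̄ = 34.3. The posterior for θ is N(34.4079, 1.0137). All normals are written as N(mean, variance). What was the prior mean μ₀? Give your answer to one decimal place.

The posterior mean is a precision-weighted average: μ_n = (τ₀μ₀ + τ_data·x̄)/(τ₀+τ_data), with τ₀=1/σ₀² and τ_data=n/σ².
Here τ₀ = 1/43.2 = 0.023148 and τ_data = 21/21.8 = 0.963303, so τ_n = 0.986451.
Rearranging for μ₀: μ₀ = (μ_n·τ_n − τ_data·x̄)/τ₀ = (34.4079·0.986451 − 0.963303·34.3) / 0.023148 = 0.900414/0.023148 ≈ 38.9.

μ₀ = 38.9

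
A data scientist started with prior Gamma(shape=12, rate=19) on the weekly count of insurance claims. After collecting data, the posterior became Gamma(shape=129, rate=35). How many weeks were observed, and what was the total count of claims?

n = 16 weeks with total 117 claims

Gamma–Poisson conjugacy: posterior shape = α + Σxᵢ, posterior rate = β + n.
Matching: Σxᵢ = 129 − 12 = 117 and n = 35 − 19 = 16.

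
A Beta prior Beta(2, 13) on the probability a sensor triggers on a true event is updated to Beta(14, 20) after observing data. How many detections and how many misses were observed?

12 detections and 7 misses

Under Beta–binomial conjugacy the posterior parameters are (a+s, b+f).
So s = 14 − 2 = 12 and f = 20 − 13 = 7.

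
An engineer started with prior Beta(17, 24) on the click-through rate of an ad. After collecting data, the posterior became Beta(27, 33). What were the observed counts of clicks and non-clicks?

A Beta(α, β) prior with s successes and f failures in binomial data gives a Beta(α+s, β+f) posterior.
Match parameters: s=27−17=10, f=33−24=9.

10 clicks and 9 non-clicks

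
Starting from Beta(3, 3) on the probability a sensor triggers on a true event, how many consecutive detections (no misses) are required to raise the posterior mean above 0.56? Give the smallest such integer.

k = 1

After k detections and 0 misses the posterior is Beta(3+k, 3), with mean (3+k)/(3+3+k).
Set (3+k)/(6+k) > 0.56 and solve: k > (0.56·6 − 3)/(1 − 0.56) = 0.818.
The smallest integer exceeding 0.818 is 1, and checking k=1: (4)/(7) = 0.5714 > 0.56.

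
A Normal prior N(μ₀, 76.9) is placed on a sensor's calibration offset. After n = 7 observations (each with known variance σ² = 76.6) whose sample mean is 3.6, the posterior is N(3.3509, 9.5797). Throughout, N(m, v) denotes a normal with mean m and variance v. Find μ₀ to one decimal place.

The posterior mean is a precision-weighted average: μ_n = (τ₀μ₀ + τ_data·x̄)/(τ₀+τ_data), with τ₀=1/σ₀² and τ_data=n/σ².
Here τ₀ = 1/76.9 = 0.013004 and τ_data = 7/76.6 = 0.091384, so τ_n = 0.104388.
Rearranging for μ₀: μ₀ = (μ_n·τ_n − τ_data·x̄)/τ₀ = (3.3509·0.104388 − 0.091384·3.6) / 0.013004 = 0.020811/0.013004 ≈ 1.6.

μ₀ = 1.6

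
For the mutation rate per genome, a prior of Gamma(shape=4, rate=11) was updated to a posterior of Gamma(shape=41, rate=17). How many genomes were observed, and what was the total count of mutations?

n = 6 genomes with total 37 mutations

A Gamma(α, β) prior (rate parametrization) on a Poisson rate with n observations summing to S gives posterior Gamma(α+S, β+n).
Matching: Σxᵢ = 41 − 4 = 37 and n = 17 − 11 = 6.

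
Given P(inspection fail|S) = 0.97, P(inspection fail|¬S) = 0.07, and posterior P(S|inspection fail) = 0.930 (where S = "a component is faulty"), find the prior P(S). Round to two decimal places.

P(S) = 0.49

Bayes' rule in odds form gives O(S|E) = O(S)·[P(E|S)/P(E|¬S)], hence O(S) = O(S|E)/LR.
Posterior odds = 0.930/(1−0.930) = 13.2857. LR = 0.97/0.07 = 13.8571.
Prior odds = 13.2857/13.8571 = 0.9588, so P(S) = 0.9588/(1+0.9588) ≈ 0.49.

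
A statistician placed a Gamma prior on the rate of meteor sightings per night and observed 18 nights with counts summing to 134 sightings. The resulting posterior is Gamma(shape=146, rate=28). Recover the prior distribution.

Gamma(shape=12, rate=10)

Gamma–Poisson conjugacy: posterior shape = α + Σxᵢ, posterior rate = β + n.
So α = 146 − 134 = 12 and β = 28 − 18 = 10.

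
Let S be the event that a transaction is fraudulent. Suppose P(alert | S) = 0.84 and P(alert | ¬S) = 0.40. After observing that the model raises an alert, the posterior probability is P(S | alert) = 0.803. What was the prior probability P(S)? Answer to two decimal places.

P(S) = 0.66

Bayes' rule in odds form gives O(S|E) = O(S)·[P(E|S)/P(E|¬S)], hence O(S) = O(S|E)/LR.
Posterior odds = 0.803/(1−0.803) = 4.0761. LR = 0.84/0.40 = 2.1000.
Prior odds = 4.0761/2.1000 = 1.9410, so P(S) = 1.9410/(1+1.9410) ≈ 0.66.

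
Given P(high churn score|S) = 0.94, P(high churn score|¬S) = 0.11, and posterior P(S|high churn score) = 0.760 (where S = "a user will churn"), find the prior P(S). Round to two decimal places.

In odds form, posterior odds = prior odds × likelihood ratio, so prior odds = posterior odds ÷ LR.
Posterior odds = 0.760/(1−0.760) = 3.1667. LR = 0.94/0.11 = 8.5455.
Prior odds = 3.1667/8.5455 = 0.3706, so P(S) = 0.3706/(1+0.3706) ≈ 0.27.

P(S) = 0.27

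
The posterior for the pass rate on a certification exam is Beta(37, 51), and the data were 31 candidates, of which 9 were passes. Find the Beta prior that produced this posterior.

Beta(28, 29)

Beta is conjugate to the binomial likelihood: posterior = Beta(a+s, b+f).
Subtract the data counts: 37−9=28, 51−22=29.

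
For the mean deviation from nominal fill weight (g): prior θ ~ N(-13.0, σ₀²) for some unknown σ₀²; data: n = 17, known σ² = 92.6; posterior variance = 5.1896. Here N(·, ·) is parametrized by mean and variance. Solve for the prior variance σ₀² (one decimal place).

Posterior precision equals prior precision plus data precision: 1/σ_n² = 1/σ₀² + n/σ².
So 1/σ₀² = 1/5.1896 − 17/92.6 = 0.192693 − 0.183585 = 0.009108.
Hence σ₀² = 1/0.009108 ≈ 109.8.

σ₀² = 109.8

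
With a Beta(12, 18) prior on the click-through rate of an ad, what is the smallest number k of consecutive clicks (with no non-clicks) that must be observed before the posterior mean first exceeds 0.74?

After k clicks and 0 non-clicks the posterior is Beta(12+k, 18), with mean (12+k)/(12+18+k).
Set (12+k)/(30+k) > 0.74 and solve: k > (0.74·30 − 12)/(1 − 0.74) = 39.231.
The smallest integer exceeding 39.231 is 40, and checking k=40: (52)/(70) = 0.7429 > 0.74.

k = 40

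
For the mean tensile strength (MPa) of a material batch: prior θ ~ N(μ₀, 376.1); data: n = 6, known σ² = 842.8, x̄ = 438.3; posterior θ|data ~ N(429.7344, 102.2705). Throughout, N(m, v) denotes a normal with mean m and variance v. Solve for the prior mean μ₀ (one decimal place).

μ₀ = 406.8

With known observation variance, the Normal–Normal posterior has precision τ_n = τ₀ + n/σ² and mean μ_n = (τ₀μ₀ + (n/σ²)x̄)/τ_n.
Here τ₀ = 1/376.1 = 0.002659 and τ_data = 6/842.8 = 0.007119, so τ_n = 0.009778.
Rearranging for μ₀: μ₀ = (μ_n·τ_n − τ_data·x̄)/τ₀ = (429.7344·0.009778 − 0.007119·438.3) / 0.002659 = 1.081685/0.002659 ≈ 406.8.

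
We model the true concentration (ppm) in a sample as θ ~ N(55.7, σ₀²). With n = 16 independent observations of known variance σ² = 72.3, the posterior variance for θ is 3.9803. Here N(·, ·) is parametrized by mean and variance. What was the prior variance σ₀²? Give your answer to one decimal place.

σ₀² = 33.4

For the Normal–Normal model with known σ², precisions add: τ_n = τ₀ + n/σ².
So 1/σ₀² = 1/3.9803 − 16/72.3 = 0.251237 − 0.221300 = 0.029937.
Hence σ₀² = 1/0.029937 ≈ 33.4.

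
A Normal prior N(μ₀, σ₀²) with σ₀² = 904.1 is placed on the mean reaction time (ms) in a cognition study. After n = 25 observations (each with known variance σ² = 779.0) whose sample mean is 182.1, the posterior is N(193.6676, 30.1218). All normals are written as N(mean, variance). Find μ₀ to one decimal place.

μ₀ = 529.3

The posterior mean is a precision-weighted average: μ_n = (τ₀μ₀ + τ_data·x̄)/(τ₀+τ_data), with τ₀=1/σ₀² and τ_data=n/σ².
Here τ₀ = 1/904.1 = 0.001106 and τ_data = 25/779.0 = 0.032092, so τ_n = 0.033198.
Rearranging for μ₀: μ₀ = (μ_n·τ_n − τ_data·x̄)/τ₀ = (193.6676·0.033198 − 0.032092·182.1) / 0.001106 = 0.585424/0.001106 ≈ 529.3.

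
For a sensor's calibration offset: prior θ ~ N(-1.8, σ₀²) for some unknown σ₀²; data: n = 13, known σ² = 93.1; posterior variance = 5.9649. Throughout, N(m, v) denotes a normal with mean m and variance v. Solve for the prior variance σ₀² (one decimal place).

Posterior precision equals prior precision plus data precision: 1/σ_n² = 1/σ₀² + n/σ².
So 1/σ₀² = 1/5.9649 − 13/93.1 = 0.167647 − 0.139635 = 0.028012.
Hence σ₀² = 1/0.028012 ≈ 35.7.

σ₀² = 35.7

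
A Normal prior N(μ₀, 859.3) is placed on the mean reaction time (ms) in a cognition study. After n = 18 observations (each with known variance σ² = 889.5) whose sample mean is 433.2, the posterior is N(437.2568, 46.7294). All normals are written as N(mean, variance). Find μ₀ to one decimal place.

With known observation variance, the Normal–Normal posterior has precision τ_n = τ₀ + n/σ² and mean μ_n = (τ₀μ₀ + (n/σ²)x̄)/τ_n.
Here τ₀ = 1/859.3 = 0.001164 and τ_data = 18/889.5 = 0.020236, so τ_n = 0.021400.
Rearranging for μ₀: μ₀ = (μ_n·τ_n − τ_data·x̄)/τ₀ = (437.2568·0.021400 − 0.020236·433.2) / 0.001164 = 0.591060/0.001164 ≈ 507.8.

μ₀ = 507.8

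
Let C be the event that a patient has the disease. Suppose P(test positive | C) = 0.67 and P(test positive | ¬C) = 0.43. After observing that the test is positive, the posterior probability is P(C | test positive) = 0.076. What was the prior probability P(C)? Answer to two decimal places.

In odds form, posterior odds = prior odds × likelihood ratio, so prior odds = posterior odds ÷ LR.
Posterior odds = 0.076/(1−0.076) = 0.0823. LR = 0.67/0.43 = 1.5581.
Prior odds = 0.0823/1.5581 = 0.0528, so P(C) = 0.0528/(1+0.0528) ≈ 0.05.

P(C) = 0.05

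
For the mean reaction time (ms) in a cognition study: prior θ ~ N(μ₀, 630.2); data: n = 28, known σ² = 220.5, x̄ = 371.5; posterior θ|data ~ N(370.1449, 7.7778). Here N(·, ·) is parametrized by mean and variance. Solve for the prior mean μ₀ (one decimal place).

The posterior mean is a precision-weighted average: μ_n = (τ₀μ₀ + τ_data·x̄)/(τ₀+τ_data), with τ₀=1/σ₀² and τ_data=n/σ².
Here τ₀ = 1/630.2 = 0.001587 and τ_data = 28/220.5 = 0.126984, so τ_n = 0.128571.
Rearranging for μ₀: μ₀ = (μ_n·τ_n − τ_data·x̄)/τ₀ = (370.1449·0.128571 − 0.126984·371.5) / 0.001587 = 0.415344/0.001587 ≈ 261.7.

μ₀ = 261.7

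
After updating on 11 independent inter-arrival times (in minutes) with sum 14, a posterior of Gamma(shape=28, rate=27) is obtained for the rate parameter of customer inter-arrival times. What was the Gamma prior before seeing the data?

For an exponential likelihood with a Gamma(α, β) prior on the rate, n observations with total T give posterior Gamma(α+n, β+T).
So α = 28 − 11 = 17 and β = 27 − 14 = 13.

Gamma(shape=17, rate=13)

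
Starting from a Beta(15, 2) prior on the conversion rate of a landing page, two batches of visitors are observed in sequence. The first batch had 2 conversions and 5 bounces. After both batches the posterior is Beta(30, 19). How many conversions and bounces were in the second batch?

Because Beta–binomial updating is additive in the counts, the combined data contributed (α_post−α_prior, β_post−β_prior) successes and failures.
Total across both batches: 30−15=15 conversions, 19−2=17 bounces.
Subtract the first batch: 15−2=13 conversions and 17−5=12 bounces.

13 conversions and 12 bounces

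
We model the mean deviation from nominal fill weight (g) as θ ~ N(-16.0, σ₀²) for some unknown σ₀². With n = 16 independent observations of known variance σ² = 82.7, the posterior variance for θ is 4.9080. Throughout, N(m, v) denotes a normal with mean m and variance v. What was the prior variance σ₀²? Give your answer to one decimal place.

For the Normal–Normal model with known σ², precisions add: τ_n = τ₀ + n/σ².
So 1/σ₀² = 1/4.9080 − 16/82.7 = 0.203749 − 0.193470 = 0.010279.
Hence σ₀² = 1/0.010279 ≈ 97.3.

σ₀² = 97.3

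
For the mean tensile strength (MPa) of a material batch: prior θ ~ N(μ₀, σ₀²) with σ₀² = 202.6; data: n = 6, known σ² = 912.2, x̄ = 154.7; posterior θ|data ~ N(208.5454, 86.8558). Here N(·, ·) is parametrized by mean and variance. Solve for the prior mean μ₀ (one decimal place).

With known observation variance, the Normal–Normal posterior has precision τ_n = τ₀ + n/σ² and mean μ_n = (τ₀μ₀ + (n/σ²)x̄)/τ_n.
Here τ₀ = 1/202.6 = 0.004936 and τ_data = 6/912.2 = 0.006578, so τ_n = 0.011514.
Rearranging for μ₀: μ₀ = (μ_n·τ_n − τ_data·x̄)/τ₀ = (208.5454·0.011514 − 0.006578·154.7) / 0.004936 = 1.383575/0.004936 ≈ 280.3.

μ₀ = 280.3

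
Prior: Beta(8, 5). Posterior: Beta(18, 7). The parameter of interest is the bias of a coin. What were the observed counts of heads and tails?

10 heads and 2 tails

Under Beta–binomial conjugacy the posterior parameters are (α+s, β+f).
So s = 18 − 8 = 10 and f = 7 − 5 = 2.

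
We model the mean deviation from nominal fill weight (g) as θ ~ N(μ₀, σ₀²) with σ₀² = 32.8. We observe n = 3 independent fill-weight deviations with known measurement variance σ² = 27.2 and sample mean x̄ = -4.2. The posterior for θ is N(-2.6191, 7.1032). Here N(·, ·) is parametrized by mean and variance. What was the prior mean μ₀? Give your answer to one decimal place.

The posterior mean is a precision-weighted average: μ_n = (τ₀μ₀ + τ_data·x̄)/(τ₀+τ_data), with τ₀=1/σ₀² and τ_data=n/σ².
Here τ₀ = 1/32.8 = 0.030488 and τ_data = 3/27.2 = 0.110294, so τ_n = 0.140782.
Rearranging for μ₀: μ₀ = (μ_n·τ_n − τ_data·x̄)/τ₀ = (-2.6191·0.140782 − 0.110294·-4.2) / 0.030488 = 0.094513/0.030488 ≈ 3.1.

μ₀ = 3.1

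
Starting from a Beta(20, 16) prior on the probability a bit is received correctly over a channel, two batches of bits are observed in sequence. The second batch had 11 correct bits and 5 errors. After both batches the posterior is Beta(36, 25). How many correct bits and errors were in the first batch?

Sequential conjugate updates are equivalent to a single update on the pooled data, so total successes = posterior α − prior α and total failures = posterior β − prior β.
Total across both batches: 36−20=16 correct bits, 25−16=9 errors.
Subtract the second batch: 16−11=5 correct bits and 9−5=4 errors.

5 correct bits and 4 errors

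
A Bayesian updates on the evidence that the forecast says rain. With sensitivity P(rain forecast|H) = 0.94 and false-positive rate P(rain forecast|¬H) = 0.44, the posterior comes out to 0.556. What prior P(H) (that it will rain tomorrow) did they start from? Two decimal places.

P(H) = 0.37

Bayes' rule in odds form gives O(H|E) = O(H)·[P(E|H)/P(E|¬H)], hence O(H) = O(H|E)/LR.
Posterior odds = 0.556/(1−0.556) = 1.2523. LR = 0.94/0.44 = 2.1364.
Prior odds = 1.2523/2.1364 = 0.5862, so P(H) = 0.5862/(1+0.5862) ≈ 0.37.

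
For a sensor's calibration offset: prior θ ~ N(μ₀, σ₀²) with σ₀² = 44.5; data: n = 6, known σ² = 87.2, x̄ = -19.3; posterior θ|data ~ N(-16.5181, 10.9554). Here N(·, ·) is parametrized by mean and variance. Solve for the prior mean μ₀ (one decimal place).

With known observation variance, the Normal–Normal posterior has precision τ_n = τ₀ + n/σ² and mean μ_n = (τ₀μ₀ + (n/σ²)x̄)/τ_n.
Here τ₀ = 1/44.5 = 0.022472 and τ_data = 6/87.2 = 0.068807, so τ_n = 0.091279.
Rearranging for μ₀: μ₀ = (μ_n·τ_n − τ_data·x̄)/τ₀ = (-16.5181·0.091279 − 0.068807·-19.3) / 0.022472 = -0.179781/0.022472 ≈ -8.0.

μ₀ = -8.0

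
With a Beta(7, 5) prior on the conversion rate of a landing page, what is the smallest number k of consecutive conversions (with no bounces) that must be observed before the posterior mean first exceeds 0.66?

k = 3

After k conversions and 0 bounces the posterior is Beta(7+k, 5), with mean (7+k)/(7+5+k).
Set (7+k)/(12+k) > 0.66 and solve: k > (0.66·12 − 7)/(1 − 0.66) = 2.706.
The smallest integer exceeding 2.706 is 3.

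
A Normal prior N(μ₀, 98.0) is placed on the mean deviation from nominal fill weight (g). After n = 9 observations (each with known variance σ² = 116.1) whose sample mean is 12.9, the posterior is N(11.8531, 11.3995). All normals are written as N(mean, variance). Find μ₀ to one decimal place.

With known observation variance, the Normal–Normal posterior has precision τ_n = τ₀ + n/σ² and mean μ_n = (τ₀μ₀ + (n/σ²)x̄)/τ_n.
Here τ₀ = 1/98.0 = 0.010204 and τ_data = 9/116.1 = 0.077519, so τ_n = 0.087723.
Rearranging for μ₀: μ₀ = (μ_n·τ_n − τ_data·x̄)/τ₀ = (11.8531·0.087723 − 0.077519·12.9) / 0.010204 = 0.039794/0.010204 ≈ 3.9.

μ₀ = 3.9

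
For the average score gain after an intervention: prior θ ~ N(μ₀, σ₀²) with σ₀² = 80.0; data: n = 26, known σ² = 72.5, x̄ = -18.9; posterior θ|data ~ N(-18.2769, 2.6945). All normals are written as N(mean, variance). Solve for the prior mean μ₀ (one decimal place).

The posterior mean is a precision-weighted average: μ_n = (τ₀μ₀ + τ_data·x̄)/(τ₀+τ_data), with τ₀=1/σ₀² and τ_data=n/σ².
Here τ₀ = 1/80.0 = 0.012500 and τ_data = 26/72.5 = 0.358621, so τ_n = 0.371121.
Rearranging for μ₀: μ₀ = (μ_n·τ_n − τ_data·x̄)/τ₀ = (-18.2769·0.371121 − 0.358621·-18.9) / 0.012500 = -0.005005/0.012500 ≈ -0.4.

μ₀ = -0.4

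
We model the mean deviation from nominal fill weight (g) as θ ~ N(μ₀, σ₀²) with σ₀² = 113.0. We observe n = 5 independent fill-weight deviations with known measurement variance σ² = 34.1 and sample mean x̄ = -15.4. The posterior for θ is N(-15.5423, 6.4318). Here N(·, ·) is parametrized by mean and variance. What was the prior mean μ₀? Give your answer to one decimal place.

μ₀ = -17.9

With known observation variance, the Normal–Normal posterior has precision τ_n = τ₀ + n/σ² and mean μ_n = (τ₀μ₀ + (n/σ²)x̄)/τ_n.
Here τ₀ = 1/113.0 = 0.008850 and τ_data = 5/34.1 = 0.146628, so τ_n = 0.155478.
Rearranging for μ₀: μ₀ = (μ_n·τ_n − τ_data·x̄)/τ₀ = (-15.5423·0.155478 − 0.146628·-15.4) / 0.008850 = -0.158415/0.008850 ≈ -17.9.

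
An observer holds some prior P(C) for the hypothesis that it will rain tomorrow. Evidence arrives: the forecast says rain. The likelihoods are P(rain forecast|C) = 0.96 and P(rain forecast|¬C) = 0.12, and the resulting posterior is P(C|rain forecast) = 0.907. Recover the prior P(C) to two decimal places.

P(C) = 0.55

Bayes' rule in odds form gives O(C|E) = O(C)·[P(E|C)/P(E|¬C)], hence O(C) = O(C|E)/LR.
Posterior odds = 0.907/(1−0.907) = 9.7527. LR = 0.96/0.12 = 8.0000.
Prior odds = 9.7527/8.0000 = 1.2191, so P(C) = 1.2191/(1+1.2191) ≈ 0.55.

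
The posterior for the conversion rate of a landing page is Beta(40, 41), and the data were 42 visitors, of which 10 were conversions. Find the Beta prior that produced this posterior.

Beta(30, 9)

Beta is conjugate to the binomial likelihood: posterior = Beta(α+s, β+f).
So α = 40 − 10 = 30 and β = 41 − 32 = 9.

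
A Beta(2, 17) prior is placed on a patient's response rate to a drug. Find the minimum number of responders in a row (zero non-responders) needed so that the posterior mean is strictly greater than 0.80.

After k responders and 0 non-responders the posterior is Beta(2+k, 17), with mean (2+k)/(2+17+k).
Set (2+k)/(19+k) > 0.80 and solve: k > (0.80·19 − 2)/(1 − 0.80) = 66.000.
The smallest integer exceeding 66.000 is 67.

k = 67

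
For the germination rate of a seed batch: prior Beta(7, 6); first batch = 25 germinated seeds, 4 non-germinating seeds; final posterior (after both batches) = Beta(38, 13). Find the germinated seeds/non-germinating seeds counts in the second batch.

Sequential conjugate updates are equivalent to a single update on the pooled data, so total successes = posterior α − prior α and total failures = posterior β − prior β.
Total across both batches: 38−7=31 germinated seeds, 13−6=7 non-germinating seeds.
Subtract the first batch: 31−25=6 germinated seeds and 7−4=3 non-germinating seeds.

6 germinated seeds and 3 non-germinating seeds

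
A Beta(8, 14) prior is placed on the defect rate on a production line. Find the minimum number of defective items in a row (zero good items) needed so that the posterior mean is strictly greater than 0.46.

After k defective items and 0 good items the posterior is Beta(8+k, 14), with mean (8+k)/(8+14+k).
Set (8+k)/(22+k) > 0.46 and solve: k > (0.46·22 − 8)/(1 − 0.46) = 3.926.
The smallest integer exceeding 3.926 is 4, and checking k=4: (12)/(26) = 0.4615 > 0.46.

k = 4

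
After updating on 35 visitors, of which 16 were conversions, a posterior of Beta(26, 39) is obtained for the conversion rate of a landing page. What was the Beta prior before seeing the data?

Beta(10, 20)

Beta is conjugate to the binomial likelihood: posterior = Beta(α+s, β+f).
So α = 26 − 16 = 10 and β = 39 − 19 = 20.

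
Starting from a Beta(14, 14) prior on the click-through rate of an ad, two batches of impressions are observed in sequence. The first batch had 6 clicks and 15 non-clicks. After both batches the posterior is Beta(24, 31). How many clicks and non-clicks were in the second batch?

4 clicks and 2 non-clicks

Sequential conjugate updates are equivalent to a single update on the pooled data, so total successes = posterior α − prior α and total failures = posterior β − prior β.
Total across both batches: 24−14=10 clicks, 31−14=17 non-clicks.
Subtract the first batch: 10−6=4 clicks and 17−15=2 non-clicks.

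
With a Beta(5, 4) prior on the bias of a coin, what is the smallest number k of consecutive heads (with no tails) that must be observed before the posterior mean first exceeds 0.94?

After k heads and 0 tails the posterior is Beta(5+k, 4), with mean (5+k)/(5+4+k).
Set (5+k)/(9+k) > 0.94 and solve: k > (0.94·9 − 5)/(1 − 0.94) = 57.667.
The smallest integer exceeding 57.667 is 58.

k = 58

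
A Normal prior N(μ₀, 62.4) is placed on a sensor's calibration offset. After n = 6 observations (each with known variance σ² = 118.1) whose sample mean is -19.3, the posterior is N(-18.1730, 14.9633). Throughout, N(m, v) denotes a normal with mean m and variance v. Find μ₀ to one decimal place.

μ₀ = -14.6

The posterior mean is a precision-weighted average: μ_n = (τ₀μ₀ + τ_data·x̄)/(τ₀+τ_data), with τ₀=1/σ₀² and τ_data=n/σ².
Here τ₀ = 1/62.4 = 0.016026 and τ_data = 6/118.1 = 0.050804, so τ_n = 0.066830.
Rearranging for μ₀: μ₀ = (μ_n·τ_n − τ_data·x̄)/τ₀ = (-18.1730·0.066830 − 0.050804·-19.3) / 0.016026 = -0.233984/0.016026 ≈ -14.6.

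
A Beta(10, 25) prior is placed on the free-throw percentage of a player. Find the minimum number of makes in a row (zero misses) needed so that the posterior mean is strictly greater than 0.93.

After k makes and 0 misses the posterior is Beta(10+k, 25), with mean (10+k)/(10+25+k).
Set (10+k)/(35+k) > 0.93 and solve: k > (0.93·35 − 10)/(1 − 0.93) = 322.143.
The smallest integer exceeding 322.143 is 323, and checking k=323: (333)/(358) = 0.9302 > 0.93.

k = 323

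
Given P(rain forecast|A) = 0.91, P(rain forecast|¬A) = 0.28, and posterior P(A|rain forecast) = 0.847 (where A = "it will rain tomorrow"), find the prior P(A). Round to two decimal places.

Bayes' rule in odds form gives O(A|E) = O(A)·[P(E|A)/P(E|¬A)], hence O(A) = O(A|E)/LR.
Posterior odds = 0.847/(1−0.847) = 5.5359. LR = 0.91/0.28 = 3.2500.
Prior odds = 5.5359/3.2500 = 1.7034, so P(A) = 1.7034/(1+1.7034) ≈ 0.63.

P(A) = 0.63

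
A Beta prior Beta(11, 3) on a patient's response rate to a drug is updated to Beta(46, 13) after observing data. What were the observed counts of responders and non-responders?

Under Beta–binomial conjugacy the posterior parameters are (a+s, b+f).
Match parameters: s=46−11=35, f=13−3=10.

35 responders and 10 non-responders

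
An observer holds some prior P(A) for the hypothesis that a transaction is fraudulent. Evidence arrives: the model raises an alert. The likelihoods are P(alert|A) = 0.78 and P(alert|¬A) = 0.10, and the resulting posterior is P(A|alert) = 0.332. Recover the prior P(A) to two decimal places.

In odds form, posterior odds = prior odds × likelihood ratio, so prior odds = posterior odds ÷ LR.
Posterior odds = 0.332/(1−0.332) = 0.4970. LR = 0.78/0.10 = 7.8000.
Prior odds = 0.4970/7.8000 = 0.0637, so P(A) = 0.0637/(1+0.0637) ≈ 0.06.

P(A) = 0.06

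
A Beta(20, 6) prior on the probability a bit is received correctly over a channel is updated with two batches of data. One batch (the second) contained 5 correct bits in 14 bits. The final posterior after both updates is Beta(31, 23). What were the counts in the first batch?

Sequential conjugate updates are equivalent to a single update on the pooled data, so total successes = posterior α − prior α and total failures = posterior β − prior β.
Total across both batches: 31−20=11 correct bits, 23−6=17 errors.
Subtract the second batch: 11−5=6 correct bits and 17−9=8 errors.

6 correct bits and 8 errors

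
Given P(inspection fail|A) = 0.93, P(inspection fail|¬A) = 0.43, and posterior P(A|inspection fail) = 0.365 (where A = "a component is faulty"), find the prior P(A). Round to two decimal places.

In odds form, posterior odds = prior odds × likelihood ratio, so prior odds = posterior odds ÷ LR.
Posterior odds = 0.365/(1−0.365) = 0.5748. LR = 0.93/0.43 = 2.1628.
Prior odds = 0.5748/2.1628 = 0.2658, so P(A) = 0.2658/(1+0.2658) ≈ 0.21.

P(A) = 0.21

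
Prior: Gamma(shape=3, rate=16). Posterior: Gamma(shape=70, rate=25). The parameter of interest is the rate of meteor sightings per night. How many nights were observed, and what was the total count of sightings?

n = 9 nights with total 67 sightings

Gamma–Poisson conjugacy: posterior shape = α + Σxᵢ, posterior rate = β + n.
Matching: Σxᵢ = 70 − 3 = 67 and n = 25 − 16 = 9.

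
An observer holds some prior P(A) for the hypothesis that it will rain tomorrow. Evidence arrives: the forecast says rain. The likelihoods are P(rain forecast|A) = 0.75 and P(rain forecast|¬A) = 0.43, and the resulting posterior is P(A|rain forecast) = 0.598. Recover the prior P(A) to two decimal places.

P(A) = 0.46

Bayes' rule in odds form gives O(A|E) = O(A)·[P(E|A)/P(E|¬A)], hence O(A) = O(A|E)/LR.
Posterior odds = 0.598/(1−0.598) = 1.4876. LR = 0.75/0.43 = 1.7442.
Prior odds = 1.4876/1.7442 = 0.8529, so P(A) = 0.8529/(1+0.8529) ≈ 0.46.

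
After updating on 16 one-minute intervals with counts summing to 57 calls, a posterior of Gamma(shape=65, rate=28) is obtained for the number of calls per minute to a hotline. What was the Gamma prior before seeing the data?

A Gamma(α, β) prior (rate parametrization) on a Poisson rate with n observations summing to S gives posterior Gamma(α+S, β+n).
So α = 65 − 57 = 8 and β = 28 − 16 = 12.

Gamma(shape=8, rate=12)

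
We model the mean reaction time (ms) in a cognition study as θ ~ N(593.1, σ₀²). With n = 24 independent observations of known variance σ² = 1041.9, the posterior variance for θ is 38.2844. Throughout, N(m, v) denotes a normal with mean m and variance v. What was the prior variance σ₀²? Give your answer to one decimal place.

Posterior precision equals prior precision plus data precision: 1/σ_n² = 1/σ₀² + n/σ².
So 1/σ₀² = 1/38.2844 − 24/1041.9 = 0.026120 − 0.023035 = 0.003085.
Hence σ₀² = 1/0.003085 ≈ 324.1.

σ₀² = 324.1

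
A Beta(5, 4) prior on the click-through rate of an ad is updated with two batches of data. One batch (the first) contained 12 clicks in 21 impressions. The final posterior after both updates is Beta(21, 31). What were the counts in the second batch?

Sequential conjugate updates are equivalent to a single update on the pooled data, so total successes = posterior α − prior α and total failures = posterior β − prior β.
Total across both batches: 21−5=16 clicks, 31−4=27 non-clicks.
Subtract the first batch: 16−12=4 clicks and 27−9=18 non-clicks.

4 clicks and 18 non-clicks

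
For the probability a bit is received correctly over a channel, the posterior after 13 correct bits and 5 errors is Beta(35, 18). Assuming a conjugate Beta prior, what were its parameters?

Beta(22, 13)

A Beta(a, b) prior with s successes and f failures in binomial data gives a Beta(a+s, b+f) posterior.
So a = 35 − 13 = 22 and b = 18 − 5 = 13.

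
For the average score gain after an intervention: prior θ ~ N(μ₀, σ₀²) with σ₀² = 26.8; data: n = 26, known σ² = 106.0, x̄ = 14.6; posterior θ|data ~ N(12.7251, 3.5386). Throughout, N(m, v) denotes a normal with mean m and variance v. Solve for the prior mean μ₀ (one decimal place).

With known observation variance, the Normal–Normal posterior has precision τ_n = τ₀ + n/σ² and mean μ_n = (τ₀μ₀ + (n/σ²)x̄)/τ_n.
Here τ₀ = 1/26.8 = 0.037313 and τ_data = 26/106.0 = 0.245283, so τ_n = 0.282596.
Rearranging for μ₀: μ₀ = (μ_n·τ_n − τ_data·x̄)/τ₀ = (12.7251·0.282596 − 0.245283·14.6) / 0.037313 = 0.014931/0.037313 ≈ 0.4.

μ₀ = 0.4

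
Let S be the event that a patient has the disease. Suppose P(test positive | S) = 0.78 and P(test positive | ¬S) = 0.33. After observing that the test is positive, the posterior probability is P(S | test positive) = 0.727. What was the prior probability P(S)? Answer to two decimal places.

In odds form, posterior odds = prior odds × likelihood ratio, so prior odds = posterior odds ÷ LR.
Posterior odds = 0.727/(1−0.727) = 2.6630. LR = 0.78/0.33 = 2.3636.
Prior odds = 2.6630/2.3636 = 1.1267, so P(S) = 1.1267/(1+1.1267) ≈ 0.53.

P(S) = 0.53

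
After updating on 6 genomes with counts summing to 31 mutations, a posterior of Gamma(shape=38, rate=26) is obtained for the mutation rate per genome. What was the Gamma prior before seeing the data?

Gamma–Poisson conjugacy: posterior shape = α + Σxᵢ, posterior rate = β + n.
So α = 38 − 31 = 7 and β = 26 − 6 = 20.

Gamma(shape=7, rate=20)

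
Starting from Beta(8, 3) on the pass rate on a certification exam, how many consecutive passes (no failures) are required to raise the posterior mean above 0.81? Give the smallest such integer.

After k passes and 0 failures the posterior is Beta(8+k, 3), with mean (8+k)/(8+3+k).
Set (8+k)/(11+k) > 0.81 and solve: k > (0.81·11 − 8)/(1 − 0.81) = 4.789.
The smallest integer exceeding 4.789 is 5.

k = 5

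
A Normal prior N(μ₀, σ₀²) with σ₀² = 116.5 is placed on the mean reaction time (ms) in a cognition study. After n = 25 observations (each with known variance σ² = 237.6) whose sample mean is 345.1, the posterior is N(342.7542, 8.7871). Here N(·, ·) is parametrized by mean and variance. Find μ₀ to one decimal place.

μ₀ = 314.0

With known observation variance, the Normal–Normal posterior has precision τ_n = τ₀ + n/σ² and mean μ_n = (τ₀μ₀ + (n/σ²)x̄)/τ_n.
Here τ₀ = 1/116.5 = 0.008584 and τ_data = 25/237.6 = 0.105219, so τ_n = 0.113803.
Rearranging for μ₀: μ₀ = (μ_n·τ_n − τ_data·x̄)/τ₀ = (342.7542·0.113803 − 0.105219·345.1) / 0.008584 = 2.695379/0.008584 ≈ 314.0.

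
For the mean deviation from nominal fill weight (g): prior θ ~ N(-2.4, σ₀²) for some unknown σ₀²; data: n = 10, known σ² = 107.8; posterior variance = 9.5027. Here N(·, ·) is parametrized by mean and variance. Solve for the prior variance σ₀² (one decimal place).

σ₀² = 80.2

Posterior precision equals prior precision plus data precision: 1/σ_n² = 1/σ₀² + n/σ².
So 1/σ₀² = 1/9.5027 − 10/107.8 = 0.105233 − 0.092764 = 0.012469.
Hence σ₀² = 1/0.012469 ≈ 80.2.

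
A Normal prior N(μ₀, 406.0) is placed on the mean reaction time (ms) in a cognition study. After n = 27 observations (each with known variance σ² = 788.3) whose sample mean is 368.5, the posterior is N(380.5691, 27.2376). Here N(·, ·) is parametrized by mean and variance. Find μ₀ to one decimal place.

μ₀ = 548.4

With known observation variance, the Normal–Normal posterior has precision τ_n = τ₀ + n/σ² and mean μ_n = (τ₀μ₀ + (n/σ²)x̄)/τ_n.
Here τ₀ = 1/406.0 = 0.002463 and τ_data = 27/788.3 = 0.034251, so τ_n = 0.036714.
Rearranging for μ₀: μ₀ = (μ_n·τ_n − τ_data·x̄)/τ₀ = (380.5691·0.036714 − 0.034251·368.5) / 0.002463 = 1.350720/0.002463 ≈ 548.4.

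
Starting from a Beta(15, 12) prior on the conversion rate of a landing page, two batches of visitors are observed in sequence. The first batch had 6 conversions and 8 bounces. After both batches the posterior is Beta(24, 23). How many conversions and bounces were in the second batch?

3 conversions and 3 bounces

Sequential conjugate updates are equivalent to a single update on the pooled data, so total successes = posterior α − prior α and total failures = posterior β − prior β.
Total across both batches: 24−15=9 conversions, 23−12=11 bounces.
Subtract the first batch: 9−6=3 conversions and 11−8=3 bounces.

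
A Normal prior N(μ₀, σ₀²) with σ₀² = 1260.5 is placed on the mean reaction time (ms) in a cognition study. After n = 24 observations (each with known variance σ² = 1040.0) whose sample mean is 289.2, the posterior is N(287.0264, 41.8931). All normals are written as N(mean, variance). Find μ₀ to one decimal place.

μ₀ = 223.8

The posterior mean is a precision-weighted average: μ_n = (τ₀μ₀ + τ_data·x̄)/(τ₀+τ_data), with τ₀=1/σ₀² and τ_data=n/σ².
Here τ₀ = 1/1260.5 = 0.000793 and τ_data = 24/1040.0 = 0.023077, so τ_n = 0.023870.
Rearranging for μ₀: μ₀ = (μ_n·τ_n − τ_data·x̄)/τ₀ = (287.0264·0.023870 − 0.023077·289.2) / 0.000793 = 0.177452/0.000793 ≈ 223.8.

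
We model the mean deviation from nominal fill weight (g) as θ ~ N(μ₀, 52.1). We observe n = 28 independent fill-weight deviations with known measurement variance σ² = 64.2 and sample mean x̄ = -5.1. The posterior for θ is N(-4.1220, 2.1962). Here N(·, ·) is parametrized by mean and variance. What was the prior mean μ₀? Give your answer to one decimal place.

μ₀ = 18.1

The posterior mean is a precision-weighted average: μ_n = (τ₀μ₀ + τ_data·x̄)/(τ₀+τ_data), with τ₀=1/σ₀² and τ_data=n/σ².
Here τ₀ = 1/52.1 = 0.019194 and τ_data = 28/64.2 = 0.436137, so τ_n = 0.455331.
Rearranging for μ₀: μ₀ = (μ_n·τ_n − τ_data·x̄)/τ₀ = (-4.1220·0.455331 − 0.436137·-5.1) / 0.019194 = 0.347424/0.019194 ≈ 18.1.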